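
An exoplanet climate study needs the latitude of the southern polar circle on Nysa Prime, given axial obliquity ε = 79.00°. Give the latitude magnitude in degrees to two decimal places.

11.00°

The polar circle is the lowest latitude that experiences at least one full rotation of continuous darkness at the northern-summer solstice; it lies at |φ| = 90° − ε = 90° − 79.00° = 11.00°.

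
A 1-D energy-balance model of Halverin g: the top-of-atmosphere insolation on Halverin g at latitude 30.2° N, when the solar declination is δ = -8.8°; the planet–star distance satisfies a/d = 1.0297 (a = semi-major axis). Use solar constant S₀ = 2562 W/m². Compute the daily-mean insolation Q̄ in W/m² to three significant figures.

Q̄ ≈ 637 W/m²

cos H₀ = −tan(+30.2°) tan(-8.800°) = 0.0901, H₀ = 1.4806 rad.
Bracket: H₀ sin φ sin δ + cos φ cos δ sin H₀ = 1.4806×0.50302×-0.15299 + 0.86427×0.98823×0.99593 = -0.113943 + 0.850621 = 0.736678.
Inverse-square distance factor (a/d)² = 1.0297² = 1.060282.
Q̄ = (S₀/π) × 1.060282 × [bracket] = (2562/π) × 1.060282 × 0.736678 = 637.0 W/m².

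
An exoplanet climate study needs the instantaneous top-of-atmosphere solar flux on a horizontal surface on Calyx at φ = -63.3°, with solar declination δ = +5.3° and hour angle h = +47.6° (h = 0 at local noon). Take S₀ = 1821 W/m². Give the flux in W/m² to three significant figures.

cos θ_z = sin φ sin δ + cos φ cos δ cos h = -0.082521 + 0.301682 = 0.219161.
Flux = S₀ · cos θ_z = 1821 × 0.219161 = 399.1 W/m².

399 W/m²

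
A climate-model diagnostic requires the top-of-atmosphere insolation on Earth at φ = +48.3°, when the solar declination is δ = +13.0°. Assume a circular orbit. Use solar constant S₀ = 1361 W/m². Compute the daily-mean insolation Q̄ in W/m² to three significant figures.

Q̄ ≈ 405 W/m²

cos H₀ = −tan(+48.3°) tan(+13.000°) = -0.2591, H₀ = 1.8329 rad.
Bracket: H₀ sin φ sin δ + cos φ cos δ sin H₀ = 1.8329×0.74664×0.22495 + 0.66523×0.97437×0.96584 = 0.307848 + 0.626038 = 0.933886.
Q̄ = (S₀/π) × [bracket] = (1361/π) × 0.933886 = 404.6 W/m².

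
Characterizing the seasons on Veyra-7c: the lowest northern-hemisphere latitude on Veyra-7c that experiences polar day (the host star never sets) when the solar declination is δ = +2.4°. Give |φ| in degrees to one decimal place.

|φ| = 87.6°

Polar day requires cos H₀ = −tan φ tan δ ≤ −1, i.e. tan φ tan δ ≥ 1.
The boundary is |tan φ| · |tan δ| = 1, so |φ| = 90° − |δ| = 90° − 2.4° = 87.6° in the northern hemisphere.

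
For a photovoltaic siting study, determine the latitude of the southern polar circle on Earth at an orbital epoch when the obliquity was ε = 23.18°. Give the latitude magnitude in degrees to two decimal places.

66.82°

The polar circle is the lowest latitude that experiences at least one full rotation of continuous darkness at the northern-summer solstice; it lies at |ϕ| = 90° − ε = 90° − 23.18° = 66.82°.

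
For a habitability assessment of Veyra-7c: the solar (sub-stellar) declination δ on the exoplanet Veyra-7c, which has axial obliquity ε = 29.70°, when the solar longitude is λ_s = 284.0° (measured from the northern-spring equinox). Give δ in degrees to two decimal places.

sin δ = sin ε · sin λ_s = sin 29.70° × sin 284.0° = -0.480741.
δ = arcsin(-0.480741) = -28.73°.

δ = -28.73°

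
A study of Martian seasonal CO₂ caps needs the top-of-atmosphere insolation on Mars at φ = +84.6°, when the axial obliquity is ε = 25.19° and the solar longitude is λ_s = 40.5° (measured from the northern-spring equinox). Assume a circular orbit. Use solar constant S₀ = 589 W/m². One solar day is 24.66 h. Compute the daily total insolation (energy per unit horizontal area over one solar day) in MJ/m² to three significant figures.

14.4 MJ/m²

Solar declination: sin δ = sin ε · sin λ_s = sin 25.19° × sin 40.5° = 0.27642, so δ = +16.047°.
cos H₀ = −tan(+84.6°) tan(+16.047°) = -3.0428 ≤ −1 ⇒ polar day, H₀ = π.
Bracket: H₀ sin φ sin δ + cos φ cos δ sin H₀ = 3.1416×0.99556×0.27642 + 0.09411×0.96104×0.00000 = 0.864545 + 0.000000 = 0.864545.
Q̄ = (S₀/π) × [bracket] = (589/π) × 0.864545 = 162.09 W/m².
Daily total = Q̄ × 24.66 h × 3600 s/h = 162.09 × 24.66 × 3600 / 10⁶ = 14.39 MJ/m².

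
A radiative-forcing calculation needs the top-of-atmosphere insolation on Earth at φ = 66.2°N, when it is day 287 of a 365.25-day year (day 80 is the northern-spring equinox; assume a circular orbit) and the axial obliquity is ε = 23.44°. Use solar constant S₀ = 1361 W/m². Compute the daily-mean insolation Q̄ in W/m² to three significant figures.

Q̄ ≈ 83.8 W/m²

Solar longitude: λ_s = 360° × (287 − 80)/365.25 = 204.025°.
sin δ = sin 23.44° × sin 204.025° = -0.16195, so δ = -9.320°.
cos H₀ = −tan(+66.2°) tan(-9.320°) = 0.3721, H₀ = 1.1895 rad.
Bracket: H₀ sin φ sin δ + cos φ cos δ sin H₀ = 1.1895×0.91496×-0.16195 + 0.40355×0.98680×0.92819 = -0.176257 + 0.369627 = 0.193370.
Q̄ = (S₀/π) × [bracket] = (1361/π) × 0.193370 = 83.77 W/m².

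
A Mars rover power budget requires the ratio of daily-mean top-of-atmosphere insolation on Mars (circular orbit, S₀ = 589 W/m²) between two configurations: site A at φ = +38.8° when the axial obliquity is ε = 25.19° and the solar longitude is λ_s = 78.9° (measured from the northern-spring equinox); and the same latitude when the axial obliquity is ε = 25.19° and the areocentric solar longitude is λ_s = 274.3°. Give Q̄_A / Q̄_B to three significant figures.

Q̄_A / Q̄_B ≈ 3.45

— Configuration A (φ=+38.8°):
Solar declination: sin δ = sin ε · sin λ_s = sin 25.19° × sin 78.9° = 0.41766, so δ = +24.687°.
cos H₀ = −tan(+38.8°) tan(+24.687°) = -0.3696, H₀ = 1.9494 rad.
Bracket: H₀ sin φ sin δ + cos φ cos δ sin H₀ = 1.9494×0.62660×0.41766 + 0.77934×0.90860×0.92920 = 0.510169 + 0.657974 = 1.168143.
Q̄ = (S₀/π) × [bracket] = (589/π) × 1.168143 = 219.01 W/m².
— Configuration B (φ=+38.8°):
sin δ = sin 25.19° × sin 274.3° = -0.42442, so δ = -25.114°.
cos H₀ = −tan(+38.8°) tan(-25.114°) = 0.3769, H₀ = 1.1844 rad.
Bracket: H₀ sin φ sin δ + cos φ cos δ sin H₀ = 1.1844×0.62660×-0.42442 + 0.77934×0.90546×0.92626 = -0.314981 + 0.653626 = 0.338645.
Q̄ = (S₀/π) × [bracket] = (589/π) × 0.338645 = 63.491 W/m².
Ratio Q̄_A / Q̄_B = 219.01 / 63.491 = 3.449.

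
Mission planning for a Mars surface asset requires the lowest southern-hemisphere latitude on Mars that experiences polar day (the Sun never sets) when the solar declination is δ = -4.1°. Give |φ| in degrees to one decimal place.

Polar day requires cos H₀ = −tan φ tan δ ≤ −1, i.e. tan φ tan δ ≥ 1.
The boundary is |tan φ| · |tan δ| = 1, so |φ| = 90° − |δ| = 90° − 4.1° = 85.9° in the southern hemisphere.

|φ| = 85.9°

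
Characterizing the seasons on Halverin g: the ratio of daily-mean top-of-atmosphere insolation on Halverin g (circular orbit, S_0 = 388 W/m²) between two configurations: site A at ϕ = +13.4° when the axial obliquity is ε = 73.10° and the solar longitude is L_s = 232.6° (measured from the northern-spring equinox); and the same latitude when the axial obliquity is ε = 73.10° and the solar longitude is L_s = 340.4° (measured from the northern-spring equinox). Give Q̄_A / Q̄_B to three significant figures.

Q̄_A / Q̄_B ≈ 0.471

— Configuration A (ϕ=+13.4°):
Solar declination: sin δ = sin ε · sin L_s = sin 73.10° × sin 232.6° = -0.76011, so δ = -49.474°.
cos h₀ = −tan(+13.4°) tan(-49.474°) = 0.2787, h₀ = 1.2884 rad.
Bracket: h₀ sin ϕ sin δ + cos ϕ cos δ sin h₀ = 1.2884×0.23175×-0.76011 + 0.97278×0.64980×0.96039 = -0.226959 + 0.607074 = 0.380115.
Q̄ = (S_0/π) × [bracket] = (388/π) × 0.380115 = 46.946 W/m².
— Configuration B (ϕ=+13.4°):
Solar declination: sin δ = sin ε · sin L_s = sin 73.10° × sin 340.4° = -0.32096, so δ = -18.721°.
cos h₀ = −tan(+13.4°) tan(-18.721°) = 0.0807, h₀ = 1.4900 rad.
Bracket: h₀ sin ϕ sin δ + cos ϕ cos δ sin h₀ = 1.4900×0.23175×-0.32096 + 0.97278×0.94709×0.99674 = -0.110830 + 0.918307 = 0.807477.
Q̄ = (S_0/π) × [bracket] = (388/π) × 0.807477 = 99.727 W/m².
Ratio Q̄_A / Q̄_B = 46.946 / 99.727 = 0.4707.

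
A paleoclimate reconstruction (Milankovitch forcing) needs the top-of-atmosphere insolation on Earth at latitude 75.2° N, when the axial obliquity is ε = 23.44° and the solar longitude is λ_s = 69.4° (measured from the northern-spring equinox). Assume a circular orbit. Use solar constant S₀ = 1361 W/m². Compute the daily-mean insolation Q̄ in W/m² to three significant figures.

Solar declination: sin δ = sin ε · sin λ_s = sin 23.44° × sin 69.4° = 0.37235, so δ = +21.861°.
cos H₀ = −tan(+75.2°) tan(+21.861°) = -1.5185 ≤ −1 ⇒ polar day, H₀ = π.
Bracket: H₀ sin φ sin δ + cos φ cos δ sin H₀ = 3.1416×0.96682×0.37235 + 0.25545×0.92809×0.00000 = 1.130962 + 0.000000 = 1.130962.
Q̄ = (S₀/π) × [bracket] = (1361/π) × 1.130962 = 490.0 W/m².

Q̄ ≈ 490 W/m²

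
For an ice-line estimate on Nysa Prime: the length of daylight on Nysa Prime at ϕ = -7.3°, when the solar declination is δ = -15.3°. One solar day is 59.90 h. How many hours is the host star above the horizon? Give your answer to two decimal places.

cos h₀ = −tan ϕ · tan δ = −tan(-7.3°) × tan(-15.300°) = -0.0350, so h₀ = 1.6058 rad = 92.01°.
Daylight = 2h₀/(2π) × 59.90 h = (1.6058/π) × 59.90 = 30.62 h.

30.62 h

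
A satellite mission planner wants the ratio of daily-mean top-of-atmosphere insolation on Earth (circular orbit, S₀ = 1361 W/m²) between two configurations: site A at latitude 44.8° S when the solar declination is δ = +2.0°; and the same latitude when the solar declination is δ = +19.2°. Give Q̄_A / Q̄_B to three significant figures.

— Configuration A (φ=-44.8°):
cos H₀ = −tan(-44.8°) tan(+2.000°) = 0.0347, H₀ = 1.5361 rad.
Bracket: H₀ sin φ sin δ + cos φ cos δ sin H₀ = 1.5361×-0.70463×0.03490 + 0.70957×0.99939×0.99940 = -0.037775 + 0.708712 = 0.670937.
Q̄ = (S₀/π) × [bracket] = (1361/π) × 0.670937 = 290.66 W/m².
— Configuration B (φ=-44.8°):
cos H₀ = −tan(-44.8°) tan(+19.200°) = 0.3458, H₀ = 1.2177 rad.
Bracket: H₀ sin φ sin δ + cos φ cos δ sin H₀ = 1.2177×-0.70463×0.32887 + 0.70957×0.94438×0.93830 = -0.282180 + 0.628758 = 0.346578.
Q̄ = (S₀/π) × [bracket] = (1361/π) × 0.346578 = 150.14 W/m².
Ratio Q̄_A / Q̄_B = 290.66 / 150.14 = 1.936.

Q̄_A / Q̄_B ≈ 1.94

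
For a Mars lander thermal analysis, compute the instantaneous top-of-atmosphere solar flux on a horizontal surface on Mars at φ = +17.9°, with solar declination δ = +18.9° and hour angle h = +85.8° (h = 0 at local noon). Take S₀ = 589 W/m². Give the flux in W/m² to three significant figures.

cos θ_z = sin φ sin δ + cos φ cos δ cos h = 0.099558 + 0.065936 = 0.165494.
Flux = S₀ · cos θ_z = 589 × 0.165494 = 97.48 W/m².

97.5 W/m²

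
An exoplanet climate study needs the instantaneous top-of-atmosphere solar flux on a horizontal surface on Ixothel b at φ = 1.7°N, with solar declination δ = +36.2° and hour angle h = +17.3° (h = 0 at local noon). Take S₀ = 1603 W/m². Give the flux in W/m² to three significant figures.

cos θ_z = sin φ sin δ + cos φ cos δ cos h = 0.017521 + 0.770115 = 0.787636.
Flux = S₀ · cos θ_z = 1603 × 0.787636 = 1263 W/m².

1.26e+03 W/m²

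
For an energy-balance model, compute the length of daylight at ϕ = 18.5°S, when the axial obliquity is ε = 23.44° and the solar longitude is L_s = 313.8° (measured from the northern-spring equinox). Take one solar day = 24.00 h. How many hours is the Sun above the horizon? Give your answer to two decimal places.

12.77 h

Solar declination: sin δ = sin ε · sin L_s = sin 23.44° × sin 313.8° = -0.28711, so δ = -16.685°.
cos h₀ = −tan ϕ · tan δ = −tan(-18.5°) × tan(-16.685°) = -0.1003, so h₀ = 1.6713 rad = 95.76°.
Daylight = 2h₀/(2π) × 24.00 h = (1.6713/π) × 24.00 = 12.77 h.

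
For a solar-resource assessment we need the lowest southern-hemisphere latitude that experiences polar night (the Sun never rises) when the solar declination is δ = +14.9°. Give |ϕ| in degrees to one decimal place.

|ϕ| = 75.1°

Polar night requires cos h₀ = −tan ϕ tan δ ≥ 1, i.e. tan ϕ tan δ ≤ −1.
The boundary is |tan ϕ| · |tan δ| = 1, so |ϕ| = 90° − |δ| = 90° − 14.9° = 75.1° in the southern hemisphere.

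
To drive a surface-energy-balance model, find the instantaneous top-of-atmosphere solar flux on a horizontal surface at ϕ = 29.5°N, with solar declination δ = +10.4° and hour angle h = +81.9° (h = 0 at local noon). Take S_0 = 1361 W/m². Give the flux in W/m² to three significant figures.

285 W/m²

cos θ_z = sin ϕ sin δ + cos ϕ cos δ cos h = 0.088892 + 0.120619 = 0.209511.
Flux = S_0 · cos θ_z = 1361 × 0.209511 = 285.1 W/m².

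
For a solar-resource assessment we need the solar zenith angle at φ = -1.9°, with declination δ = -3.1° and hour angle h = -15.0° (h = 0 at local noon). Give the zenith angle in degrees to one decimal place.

cos θ_z = sin φ sin δ + cos φ cos δ cos h = 0.001793 + 0.963982 = 0.965775.
θ_z = arccos(0.965775) = 15.0°.

θ_z = 15.0°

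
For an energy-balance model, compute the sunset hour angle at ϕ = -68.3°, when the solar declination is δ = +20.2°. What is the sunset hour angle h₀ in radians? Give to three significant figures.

h₀ = 0.391 rad

cos h₀ = −tan ϕ · tan δ = −tan(-68.3°) × tan(+20.200°) = 0.9246, so h₀ = 0.3909 rad = 22.40°.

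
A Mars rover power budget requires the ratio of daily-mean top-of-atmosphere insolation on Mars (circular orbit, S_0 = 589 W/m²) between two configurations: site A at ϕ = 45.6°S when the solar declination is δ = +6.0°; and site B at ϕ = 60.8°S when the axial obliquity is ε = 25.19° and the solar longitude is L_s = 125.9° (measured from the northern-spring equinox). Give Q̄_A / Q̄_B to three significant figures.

Q̄_A / Q̄_B ≈ 6.60

— Configuration A (ϕ=-45.6°):
cos h₀ = −tan(-45.6°) tan(+6.000°) = 0.1073, h₀ = 1.4633 rad.
Bracket: h₀ sin ϕ sin δ + cos ϕ cos δ sin h₀ = 1.4633×-0.71447×0.10453 + 0.69966×0.99452×0.99422 = -0.109284 + 0.691804 = 0.582520.
Q̄ = (S_0/π) × [bracket] = (589/π) × 0.582520 = 109.21 W/m².
— Configuration B (ϕ=-60.8°):
Solar declination: sin δ = sin ε · sin L_s = sin 25.19° × sin 125.9° = 0.34477, so δ = +20.168°.
cos h₀ = −tan(-60.8°) tan(+20.168°) = 0.6572, h₀ = 0.8537 rad.
Bracket: h₀ sin ϕ sin δ + cos ϕ cos δ sin h₀ = 0.8537×-0.87292×0.34477 + 0.48786×0.93869×0.75373 = -0.256927 + 0.345170 = 0.088243.
Q̄ = (S_0/π) × [bracket] = (589/π) × 0.088243 = 16.544 W/m².
Ratio Q̄_A / Q̄_B = 109.21 / 16.544 = 6.601.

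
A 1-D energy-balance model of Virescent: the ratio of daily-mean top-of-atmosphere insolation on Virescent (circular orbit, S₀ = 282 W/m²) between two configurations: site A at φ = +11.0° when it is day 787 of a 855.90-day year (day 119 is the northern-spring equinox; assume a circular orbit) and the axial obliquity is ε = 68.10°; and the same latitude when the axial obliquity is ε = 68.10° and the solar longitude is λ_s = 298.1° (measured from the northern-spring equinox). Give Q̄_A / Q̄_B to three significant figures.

Q̄_A / Q̄_B ≈ 0.499

— Configuration A (φ=+11.0°):
Solar longitude: λ_s = 360° × (787 − 119)/855.90 = 280.967°.
sin δ = sin 68.10° × sin 280.967° = -0.91089, so δ = -65.629°.
cos H₀ = −tan(+11.0°) tan(-65.629°) = 0.4291, H₀ = 1.1273 rad.
Bracket: H₀ sin φ sin δ + cos φ cos δ sin H₀ = 1.1273×0.19081×-0.91089 + 0.98163×0.41265×0.90327 = -0.195933 + 0.365887 = 0.169954.
Q̄ = (S₀/π) × [bracket] = (282/π) × 0.169954 = 15.256 W/m².
— Configuration B (φ=+11.0°):
Solar declination: sin δ = sin ε · sin λ_s = sin 68.10° × sin 298.1° = -0.81847, so δ = -54.932°.
cos H₀ = −tan(+11.0°) tan(-54.932°) = 0.2769, H₀ = 1.2902 rad.
Bracket: H₀ sin φ sin δ + cos φ cos δ sin H₀ = 1.2902×0.19081×-0.81847 + 0.98163×0.57455×0.96090 = -0.201493 + 0.541943 = 0.340450.
Q̄ = (S₀/π) × [bracket] = (282/π) × 0.340450 = 30.560 W/m².
Ratio Q̄_A / Q̄_B = 15.256 / 30.560 = 0.4992.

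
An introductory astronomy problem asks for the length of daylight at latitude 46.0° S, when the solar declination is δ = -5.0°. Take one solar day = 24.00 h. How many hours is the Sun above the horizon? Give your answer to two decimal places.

cos H₀ = −tan φ · tan δ = −tan(-46.0°) × tan(-5.000°) = -0.0906, so H₀ = 1.6615 rad = 95.20°.
Daylight = 2H₀/(2π) × 24.00 h = (1.6615/π) × 24.00 = 12.69 h.

12.69 h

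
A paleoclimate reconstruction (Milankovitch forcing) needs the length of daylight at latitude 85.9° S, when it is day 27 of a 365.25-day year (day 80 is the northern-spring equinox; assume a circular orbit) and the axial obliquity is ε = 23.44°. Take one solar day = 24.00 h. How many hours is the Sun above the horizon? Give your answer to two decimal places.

Solar longitude: λ_s = 360° × (27 − 80)/365.25 = -52.238°, i.e. -52.238° + 360° = 307.762°.
sin δ = sin 23.44° × sin 307.762° = -0.31448, so δ = -18.329°.
Sunrise equation: cos H₀ = −tan φ · tan δ = -4.6217 ≤ −1, so the Sun never sets (polar day) and H₀ = π.
Daylight = 2H₀/(2π) × 24.00 h = (3.1416/π) × 24.00 = 24.00 h.

24.00 h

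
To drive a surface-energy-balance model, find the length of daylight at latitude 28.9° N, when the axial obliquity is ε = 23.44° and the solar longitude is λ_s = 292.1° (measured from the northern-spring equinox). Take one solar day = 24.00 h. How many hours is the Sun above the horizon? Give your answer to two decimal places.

10.31 h

Solar declination: sin δ = sin ε · sin λ_s = sin 23.44° × sin 292.1° = -0.36856, so δ = -21.627°.
cos H₀ = −tan φ · tan δ = −tan(+28.9°) × tan(-21.627°) = 0.2189, so H₀ = 1.3501 rad = 77.36°.
Daylight = 2H₀/(2π) × 24.00 h = (1.3501/π) × 24.00 = 10.31 h.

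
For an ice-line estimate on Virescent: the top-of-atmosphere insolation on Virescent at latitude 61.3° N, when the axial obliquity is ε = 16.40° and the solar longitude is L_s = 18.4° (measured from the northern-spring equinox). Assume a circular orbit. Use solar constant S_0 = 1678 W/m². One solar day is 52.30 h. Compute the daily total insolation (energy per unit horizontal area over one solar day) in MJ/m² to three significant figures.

61.1 MJ/m²

Solar declination: sin δ = sin ε · sin L_s = sin 16.40° × sin 18.4° = 0.08912, so δ = +5.113°.
cos h₀ = −tan(+61.3°) tan(+5.113°) = -0.1634, h₀ = 1.7350 rad.
Bracket: h₀ sin ϕ sin δ + cos ϕ cos δ sin h₀ = 1.7350×0.87715×0.08912 + 0.48022×0.99602×0.98655 = 0.135628 + 0.471875 = 0.607503.
Q̄ = (S_0/π) × [bracket] = (1678/π) × 0.607503 = 324.48 W/m².
Daily total = Q̄ × 52.30 h × 3600 s/h = 324.48 × 52.30 × 3600 / 10⁶ = 61.09 MJ/m².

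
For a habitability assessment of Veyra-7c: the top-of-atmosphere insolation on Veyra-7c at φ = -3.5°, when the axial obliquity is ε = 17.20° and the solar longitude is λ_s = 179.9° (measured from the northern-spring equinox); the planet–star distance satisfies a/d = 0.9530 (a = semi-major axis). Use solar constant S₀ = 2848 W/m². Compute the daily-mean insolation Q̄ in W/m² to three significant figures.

Solar declination: sin δ = sin ε · sin λ_s = sin 17.20° × sin 179.9° = 0.00052, so δ = +0.030°.
cos H₀ = −tan(-3.5°) tan(+0.030°) = 0.0000, H₀ = 1.5708 rad.
Bracket: H₀ sin φ sin δ + cos φ cos δ sin H₀ = 1.5708×-0.06105×0.00052 + 0.99813×1.00000×1.00000 = -0.000050 + 0.998130 = 0.998080.
Inverse-square distance factor (a/d)² = 0.9530² = 0.908209.
Q̄ = (S₀/π) × 0.908209 × [bracket] = (2848/π) × 0.908209 × 0.998080 = 821.8 W/m².

Q̄ ≈ 822 W/m²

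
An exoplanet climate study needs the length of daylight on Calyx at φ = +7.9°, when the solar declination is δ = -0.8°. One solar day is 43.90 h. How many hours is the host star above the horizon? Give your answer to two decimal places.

cos H₀ = −tan φ · tan δ = −tan(+7.9°) × tan(-0.800°) = 0.0019, so H₀ = 1.5689 rad = 89.89°.
Daylight = 2H₀/(2π) × 43.90 h = (1.5689/π) × 43.90 = 21.92 h.

21.92 h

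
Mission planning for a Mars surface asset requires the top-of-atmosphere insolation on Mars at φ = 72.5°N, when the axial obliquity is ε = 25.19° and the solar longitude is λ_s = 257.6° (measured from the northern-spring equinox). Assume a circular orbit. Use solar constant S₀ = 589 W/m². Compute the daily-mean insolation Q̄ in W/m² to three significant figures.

Q̄ ≈ 0.00 W/m²

Solar declination: sin δ = sin ε · sin λ_s = sin 25.19° × sin 257.6° = -0.41569, so δ = -24.563°.
cos H₀ = −tan(+72.5°) tan(-24.563°) = 1.4496 ≥ 1 ⇒ polar night, H₀ = 0 and Q̄ = 0.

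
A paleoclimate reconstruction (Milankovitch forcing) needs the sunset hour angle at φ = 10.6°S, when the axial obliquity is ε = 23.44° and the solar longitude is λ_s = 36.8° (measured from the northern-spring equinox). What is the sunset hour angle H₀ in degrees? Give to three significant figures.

H₀ = 87.4°

Solar declination: sin δ = sin ε · sin λ_s = sin 23.44° × sin 36.8° = 0.23828, so δ = +13.785°.
cos H₀ = −tan φ · tan δ = −tan(-10.6°) × tan(+13.785°) = 0.0459, so H₀ = 1.5249 rad = 87.37°.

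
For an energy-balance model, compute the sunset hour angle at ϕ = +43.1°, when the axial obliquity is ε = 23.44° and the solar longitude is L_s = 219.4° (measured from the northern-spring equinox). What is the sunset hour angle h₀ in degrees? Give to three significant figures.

Solar declination: sin δ = sin ε · sin L_s = sin 23.44° × sin 219.4° = -0.25249, so δ = -14.625°.
cos h₀ = −tan ϕ · tan δ = −tan(+43.1°) × tan(-14.625°) = 0.2442, so h₀ = 1.3241 rad = 75.87°.

h₀ = 75.9°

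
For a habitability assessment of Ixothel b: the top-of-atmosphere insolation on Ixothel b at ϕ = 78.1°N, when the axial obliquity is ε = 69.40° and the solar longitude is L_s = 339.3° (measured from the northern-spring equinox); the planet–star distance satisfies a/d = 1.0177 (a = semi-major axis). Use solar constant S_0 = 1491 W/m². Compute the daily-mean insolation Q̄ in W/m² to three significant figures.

Solar declination: sin δ = sin ε · sin L_s = sin 69.40° × sin 339.3° = -0.33087, so δ = -19.322°.
cos h₀ = −tan(+78.1°) tan(-19.322°) = 1.6638 ≥ 1 ⇒ polar night, h₀ = 0 and Q̄ = 0.
Inverse-square distance factor (a/d)² = 1.0177² = 1.035713.

Q̄ ≈ 0.00 W/m²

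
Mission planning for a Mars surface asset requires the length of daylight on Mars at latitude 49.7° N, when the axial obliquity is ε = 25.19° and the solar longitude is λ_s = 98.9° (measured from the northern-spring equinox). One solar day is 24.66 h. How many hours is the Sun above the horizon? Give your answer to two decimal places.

16.87 h

Solar declination: sin δ = sin ε · sin λ_s = sin 25.19° × sin 98.9° = 0.42050, so δ = +24.866°.
cos H₀ = −tan φ · tan δ = −tan(+49.7°) × tan(+24.866°) = -0.5465, so H₀ = 2.1490 rad = 123.13°.
Daylight = 2H₀/(2π) × 24.66 h = (2.1490/π) × 24.66 = 16.87 h.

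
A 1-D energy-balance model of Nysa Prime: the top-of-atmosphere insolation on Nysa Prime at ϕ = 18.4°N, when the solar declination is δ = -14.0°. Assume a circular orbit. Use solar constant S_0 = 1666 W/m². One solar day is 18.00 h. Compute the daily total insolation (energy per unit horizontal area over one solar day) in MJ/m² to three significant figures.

27.6 MJ/m²

cos h₀ = −tan(+18.4°) tan(-14.000°) = 0.0829, h₀ = 1.4878 rad.
Bracket: h₀ sin ϕ sin δ + cos ϕ cos δ sin h₀ = 1.4878×0.31565×-0.24192 + 0.94888×0.97030×0.99655 = -0.113611 + 0.917522 = 0.803911.
Q̄ = (S_0/π) × [bracket] = (1666/π) × 0.803911 = 426.32 W/m².
Daily total = Q̄ × 18.00 h × 3600 s/h = 426.32 × 18.00 × 3600 / 10⁶ = 27.63 MJ/m².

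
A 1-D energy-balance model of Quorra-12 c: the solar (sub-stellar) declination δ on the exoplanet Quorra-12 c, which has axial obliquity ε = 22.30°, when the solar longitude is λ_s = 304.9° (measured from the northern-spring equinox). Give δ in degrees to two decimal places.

δ = -18.13°

sin δ = sin ε · sin λ_s = sin 22.30° × sin 304.9° = -0.311212.
δ = arcsin(-0.311212) = -18.13°.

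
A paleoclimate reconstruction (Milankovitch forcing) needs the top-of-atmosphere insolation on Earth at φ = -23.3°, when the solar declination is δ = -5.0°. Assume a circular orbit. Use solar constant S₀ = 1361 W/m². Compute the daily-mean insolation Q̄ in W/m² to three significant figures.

Q̄ ≈ 420 W/m²

cos H₀ = −tan(-23.3°) tan(-5.000°) = -0.0377, H₀ = 1.6085 rad.
Bracket: H₀ sin φ sin δ + cos φ cos δ sin H₀ = 1.6085×-0.39555×-0.08716 + 0.91845×0.99619×0.99929 = 0.055455 + 0.914301 = 0.969756.
Q̄ = (S₀/π) × [bracket] = (1361/π) × 0.969756 = 420.1 W/m².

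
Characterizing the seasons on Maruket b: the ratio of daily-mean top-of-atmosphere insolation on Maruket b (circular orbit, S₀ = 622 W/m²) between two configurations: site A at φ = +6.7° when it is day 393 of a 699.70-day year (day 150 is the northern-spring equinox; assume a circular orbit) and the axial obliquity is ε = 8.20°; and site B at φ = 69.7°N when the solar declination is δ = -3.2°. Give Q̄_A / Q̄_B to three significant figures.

— Configuration A (φ=+6.7°):
Solar longitude: λ_s = 360° × (393 − 150)/699.70 = 125.025°.
sin δ = sin 8.20° × sin 125.025° = 0.11680, so δ = +6.707°.
cos H₀ = −tan(+6.7°) tan(+6.707°) = -0.0138, H₀ = 1.5846 rad.
Bracket: H₀ sin φ sin δ + cos φ cos δ sin H₀ = 1.5846×0.11667×0.11680 + 0.99317×0.99316×0.99990 = 0.021593 + 0.986278 = 1.007871.
Q̄ = (S₀/π) × [bracket] = (622/π) × 1.007871 = 199.55 W/m².
— Configuration B (φ=+69.7°):
cos H₀ = −tan(+69.7°) tan(-3.200°) = 0.1511, H₀ = 1.4191 rad.
Bracket: H₀ sin φ sin δ + cos φ cos δ sin H₀ = 1.4191×0.93789×-0.05582 + 0.34694×0.99844×0.98851 = -0.074294 + 0.342419 = 0.268125.
Q̄ = (S₀/π) × [bracket] = (622/π) × 0.268125 = 53.086 W/m².
Ratio Q̄_A / Q̄_B = 199.55 / 53.086 = 3.759.

Q̄_A / Q̄_B ≈ 3.76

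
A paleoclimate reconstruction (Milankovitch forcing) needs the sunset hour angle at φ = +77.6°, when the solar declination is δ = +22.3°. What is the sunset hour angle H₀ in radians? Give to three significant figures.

H₀ = 3.14 rad

Sunrise equation: cos H₀ = −tan φ · tan δ = -1.8654 ≤ −1, so the Sun never sets (polar day) and H₀ = π.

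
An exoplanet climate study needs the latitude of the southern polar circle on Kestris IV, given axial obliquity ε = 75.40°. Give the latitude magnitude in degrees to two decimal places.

14.60°

The polar circle is the lowest latitude that experiences at least one full rotation of continuous darkness at the northern-summer solstice; it lies at |φ| = 90° − ε = 90° − 75.40° = 14.60°.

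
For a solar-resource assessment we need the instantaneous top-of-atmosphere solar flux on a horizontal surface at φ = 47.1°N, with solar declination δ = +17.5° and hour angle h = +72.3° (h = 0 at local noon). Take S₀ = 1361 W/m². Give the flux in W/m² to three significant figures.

cos θ_z = sin φ sin δ + cos φ cos δ cos h = 0.220280 + 0.197383 = 0.417663.
Flux = S₀ · cos θ_z = 1361 × 0.417663 = 568.4 W/m².

568 W/m²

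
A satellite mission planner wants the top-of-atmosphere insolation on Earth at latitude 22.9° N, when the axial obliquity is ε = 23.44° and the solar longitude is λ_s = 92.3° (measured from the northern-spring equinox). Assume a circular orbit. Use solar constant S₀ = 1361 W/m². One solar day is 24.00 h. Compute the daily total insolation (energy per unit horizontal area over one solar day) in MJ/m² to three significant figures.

41.3 MJ/m²

Solar declination: sin δ = sin ε · sin λ_s = sin 23.44° × sin 92.3° = 0.39747, so δ = +23.420°.
cos H₀ = −tan(+22.9°) tan(+23.420°) = -0.1830, H₀ = 1.7548 rad.
Bracket: H₀ sin φ sin δ + cos φ cos δ sin H₀ = 1.7548×0.38912×0.39747 + 0.92119×0.91762×0.98312 = 0.271404 + 0.831034 = 1.102438.
Q̄ = (S₀/π) × [bracket] = (1361/π) × 1.102438 = 477.60 W/m².
Daily total = Q̄ × 24.00 h × 3600 s/h = 477.60 × 24.00 × 3600 / 10⁶ = 41.26 MJ/m².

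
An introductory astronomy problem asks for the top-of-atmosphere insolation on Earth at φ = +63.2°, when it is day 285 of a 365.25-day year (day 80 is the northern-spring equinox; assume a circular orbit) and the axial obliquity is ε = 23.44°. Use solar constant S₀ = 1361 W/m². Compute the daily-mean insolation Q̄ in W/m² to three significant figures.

Q̄ ≈ 111 W/m²

Solar longitude: λ_s = 360° × (285 − 80)/365.25 = 202.053°.
sin δ = sin 23.44° × sin 202.053° = -0.14936, so δ = -8.590°.
cos H₀ = −tan(+63.2°) tan(-8.590°) = 0.2990, H₀ = 1.2671 rad.
Bracket: H₀ sin φ sin δ + cos φ cos δ sin H₀ = 1.2671×0.89259×-0.14936 + 0.45088×0.98878×0.95424 = -0.168926 + 0.425420 = 0.256494.
Q̄ = (S₀/π) × [bracket] = (1361/π) × 0.256494 = 111.1 W/m².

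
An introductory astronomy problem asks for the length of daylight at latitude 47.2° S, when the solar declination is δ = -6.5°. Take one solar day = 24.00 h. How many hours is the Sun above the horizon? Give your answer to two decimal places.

12.94 h

cos H₀ = −tan φ · tan δ = −tan(-47.2°) × tan(-6.500°) = -0.1230, so H₀ = 1.6941 rad = 97.07°.
Daylight = 2H₀/(2π) × 24.00 h = (1.6941/π) × 24.00 = 12.94 h.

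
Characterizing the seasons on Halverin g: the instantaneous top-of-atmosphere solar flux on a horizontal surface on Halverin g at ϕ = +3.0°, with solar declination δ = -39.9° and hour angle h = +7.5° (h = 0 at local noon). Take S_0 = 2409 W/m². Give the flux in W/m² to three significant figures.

1.75e+03 W/m²

cos θ_z = sin ϕ sin δ + cos ϕ cos δ cos h = -0.033571 + 0.759560 = 0.725989.
Flux = S_0 · cos θ_z = 2409 × 0.725989 = 1749 W/m².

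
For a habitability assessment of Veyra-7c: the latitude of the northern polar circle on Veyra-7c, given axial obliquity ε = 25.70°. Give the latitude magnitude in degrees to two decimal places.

64.30°

The polar circle is the lowest latitude that experiences at least one full rotation of continuous daylight at the northern-summer solstice; it lies at |ϕ| = 90° − ε = 90° − 25.70° = 64.30°.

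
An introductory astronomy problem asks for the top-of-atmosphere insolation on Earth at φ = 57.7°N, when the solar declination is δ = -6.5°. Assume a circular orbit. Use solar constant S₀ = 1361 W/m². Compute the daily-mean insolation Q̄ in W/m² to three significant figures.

cos H₀ = −tan(+57.7°) tan(-6.500°) = 0.1802, H₀ = 1.3896 rad.
Bracket: H₀ sin φ sin δ + cos φ cos δ sin H₀ = 1.3896×0.84526×-0.11320 + 0.53435×0.99357×0.98362 = -0.132962 + 0.522218 = 0.389256.
Q̄ = (S₀/π) × [bracket] = (1361/π) × 0.389256 = 168.6 W/m².

Q̄ ≈ 169 W/m²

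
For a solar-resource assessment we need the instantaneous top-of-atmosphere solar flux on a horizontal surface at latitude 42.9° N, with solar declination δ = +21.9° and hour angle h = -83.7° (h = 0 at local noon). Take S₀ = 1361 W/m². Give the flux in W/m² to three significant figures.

447 W/m²

cos θ_z = sin φ sin δ + cos φ cos δ cos h = 0.253901 + 0.074584 = 0.328485.
Flux = S₀ · cos θ_z = 1361 × 0.328485 = 447.1 W/m².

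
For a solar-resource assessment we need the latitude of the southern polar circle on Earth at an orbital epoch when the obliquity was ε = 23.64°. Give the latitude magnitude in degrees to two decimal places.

66.36°

The polar circle is the lowest latitude that experiences at least one full rotation of continuous darkness at the northern-summer solstice; it lies at |φ| = 90° − ε = 90° − 23.64° = 66.36°.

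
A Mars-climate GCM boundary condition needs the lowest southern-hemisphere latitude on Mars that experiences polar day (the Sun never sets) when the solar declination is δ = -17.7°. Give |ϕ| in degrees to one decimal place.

Polar day requires cos h₀ = −tan ϕ tan δ ≤ −1, i.e. tan ϕ tan δ ≥ 1.
The boundary is |tan ϕ| · |tan δ| = 1, so |ϕ| = 90° − |δ| = 90° − 17.7° = 72.3° in the southern hemisphere.

|ϕ| = 72.3°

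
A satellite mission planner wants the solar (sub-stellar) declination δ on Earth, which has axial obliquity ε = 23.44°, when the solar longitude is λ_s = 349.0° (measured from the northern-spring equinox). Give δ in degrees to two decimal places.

sin δ = sin ε · sin λ_s = sin 23.44° × sin 349.0° = -0.075902.
δ = arcsin(-0.075902) = -4.35°.

δ = -4.35°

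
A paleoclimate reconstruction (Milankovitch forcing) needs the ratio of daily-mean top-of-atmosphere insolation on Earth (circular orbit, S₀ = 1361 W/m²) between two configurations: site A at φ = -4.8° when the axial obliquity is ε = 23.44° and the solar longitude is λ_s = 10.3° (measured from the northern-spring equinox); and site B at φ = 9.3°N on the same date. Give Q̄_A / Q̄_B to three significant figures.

— Configuration A (φ=-4.8°):
Solar declination: sin δ = sin ε · sin λ_s = sin 23.44° × sin 10.3° = 0.07113, so δ = +4.079°.
cos H₀ = −tan(-4.8°) tan(+4.079°) = 0.0060, H₀ = 1.5648 rad.
Bracket: H₀ sin φ sin δ + cos φ cos δ sin H₀ = 1.5648×-0.08368×0.07113 + 0.99649×0.99747×0.99998 = -0.009314 + 0.993949 = 0.984635.
Q̄ = (S₀/π) × [bracket] = (1361/π) × 0.984635 = 426.56 W/m².
— Configuration B (φ=+9.3°):
cos H₀ = −tan(+9.3°) tan(+4.079°) = -0.0117, H₀ = 1.5825 rad.
Bracket: H₀ sin φ sin δ + cos φ cos δ sin H₀ = 1.5825×0.16160×0.07113 + 0.98686×0.99747×0.99993 = 0.018190 + 0.984294 = 1.002484.
Q̄ = (S₀/π) × [bracket] = (1361/π) × 1.002484 = 434.30 W/m².
Ratio Q̄_A / Q̄_B = 426.56 / 434.30 = 0.9822.

Q̄_A / Q̄_B ≈ 0.982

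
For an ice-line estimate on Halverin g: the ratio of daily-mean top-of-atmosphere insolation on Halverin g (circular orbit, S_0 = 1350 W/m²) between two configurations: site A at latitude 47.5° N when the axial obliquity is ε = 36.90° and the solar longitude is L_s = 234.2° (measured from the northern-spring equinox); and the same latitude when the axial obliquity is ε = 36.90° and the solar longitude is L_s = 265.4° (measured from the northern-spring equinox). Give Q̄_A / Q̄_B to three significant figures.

— Configuration A (ϕ=+47.5°):
Solar declination: sin δ = sin ε · sin L_s = sin 36.90° × sin 234.2° = -0.48698, so δ = -29.142°.
cos h₀ = −tan(+47.5°) tan(-29.142°) = 0.6085, h₀ = 0.9167 rad.
Bracket: h₀ sin ϕ sin δ + cos ϕ cos δ sin h₀ = 0.9167×0.73728×-0.48698 + 0.67559×0.87341×0.79358 = -0.329133 + 0.468265 = 0.139132.
Q̄ = (S_0/π) × [bracket] = (1350/π) × 0.139132 = 59.788 W/m².
— Configuration B (ϕ=+47.5°):
Solar declination: sin δ = sin ε · sin L_s = sin 36.90° × sin 265.4° = -0.59849, so δ = -36.762°.
cos h₀ = −tan(+47.5°) tan(-36.762°) = 0.8153, h₀ = 0.6176 rad.
Bracket: h₀ sin ϕ sin δ + cos ϕ cos δ sin h₀ = 0.6176×0.73728×-0.59849 + 0.67559×0.80113×0.57909 = -0.272519 + 0.313424 = 0.040905.
Q̄ = (S_0/π) × [bracket] = (1350/π) × 0.040905 = 17.578 W/m².
Ratio Q̄_A / Q̄_B = 59.788 / 17.578 = 3.401.

Q̄_A / Q̄_B ≈ 3.40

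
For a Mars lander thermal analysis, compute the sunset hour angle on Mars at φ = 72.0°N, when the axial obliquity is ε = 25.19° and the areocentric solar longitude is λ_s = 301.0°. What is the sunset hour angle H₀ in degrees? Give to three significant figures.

H₀ = 0.00°

sin δ = sin 25.19° × sin 301.0° = -0.36483, so δ = -21.397°.
cos H₀ = −tan φ · tan δ = 1.2059 ≥ 1, so the Sun never rises (polar night) and H₀ = 0.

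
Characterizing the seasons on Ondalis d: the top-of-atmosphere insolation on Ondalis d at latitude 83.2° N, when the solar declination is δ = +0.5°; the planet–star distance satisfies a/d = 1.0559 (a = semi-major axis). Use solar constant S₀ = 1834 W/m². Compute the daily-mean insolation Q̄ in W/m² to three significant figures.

Q̄ ≈ 86.1 W/m²

cos H₀ = −tan(+83.2°) tan(+0.500°) = -0.0732, H₀ = 1.6440 rad.
Bracket: H₀ sin φ sin δ + cos φ cos δ sin H₀ = 1.6440×0.99297×0.00873 + 0.11840×0.99996×0.99732 = 0.014251 + 0.118078 = 0.132329.
Inverse-square distance factor (a/d)² = 1.0559² = 1.114925.
Q̄ = (S₀/π) × 1.114925 × [bracket] = (1834/π) × 1.114925 × 0.132329 = 86.13 W/m².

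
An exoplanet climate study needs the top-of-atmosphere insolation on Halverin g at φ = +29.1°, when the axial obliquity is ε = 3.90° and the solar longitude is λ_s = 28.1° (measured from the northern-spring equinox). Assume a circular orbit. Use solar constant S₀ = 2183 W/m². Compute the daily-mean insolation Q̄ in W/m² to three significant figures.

Solar declination: sin δ = sin ε · sin λ_s = sin 3.90° × sin 28.1° = 0.03204, so δ = +1.836°.
cos H₀ = −tan(+29.1°) tan(+1.836°) = -0.0178, H₀ = 1.5886 rad.
Bracket: H₀ sin φ sin δ + cos φ cos δ sin H₀ = 1.5886×0.48634×0.03204 + 0.87377×0.99949×0.99984 = 0.024754 + 0.873185 = 0.897939.
Q̄ = (S₀/π) × [bracket] = (2183/π) × 0.897939 = 624.0 W/m².

Q̄ ≈ 624 W/m²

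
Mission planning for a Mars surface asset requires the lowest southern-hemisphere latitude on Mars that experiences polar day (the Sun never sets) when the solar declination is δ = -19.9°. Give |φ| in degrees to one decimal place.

|φ| = 70.1°

Polar day requires cos H₀ = −tan φ tan δ ≤ −1, i.e. tan φ tan δ ≥ 1.
The boundary is |tan φ| · |tan δ| = 1, so |φ| = 90° − |δ| = 90° − 19.9° = 70.1° in the southern hemisphere.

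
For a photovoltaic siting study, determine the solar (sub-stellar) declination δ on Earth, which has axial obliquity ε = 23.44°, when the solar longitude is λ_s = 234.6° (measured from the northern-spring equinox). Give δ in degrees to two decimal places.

sin δ = sin ε · sin λ_s = sin 23.44° × sin 234.6° = -0.324248.
δ = arcsin(-0.324248) = -18.92°.

δ = -18.92°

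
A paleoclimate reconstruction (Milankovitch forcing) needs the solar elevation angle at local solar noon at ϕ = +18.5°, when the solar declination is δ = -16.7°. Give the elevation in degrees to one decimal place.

54.8°

At local noon the hour angle is zero, so the zenith angle equals |ϕ − δ| = |+18.5° − (-16.700°)| = 35.200°.
Elevation = 90° − 35.200° = 54.8°.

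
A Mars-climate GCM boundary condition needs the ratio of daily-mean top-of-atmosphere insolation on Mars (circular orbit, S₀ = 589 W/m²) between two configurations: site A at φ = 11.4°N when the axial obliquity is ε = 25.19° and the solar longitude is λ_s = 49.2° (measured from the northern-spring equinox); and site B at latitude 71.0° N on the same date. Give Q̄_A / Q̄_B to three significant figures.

Q̄_A / Q̄_B ≈ 1.08

— Configuration A (φ=+11.4°):
Solar declination: sin δ = sin ε · sin λ_s = sin 25.19° × sin 49.2° = 0.32219, so δ = +18.796°.
cos H₀ = −tan(+11.4°) tan(+18.796°) = -0.0686, H₀ = 1.6395 rad.
Bracket: H₀ sin φ sin δ + cos φ cos δ sin H₀ = 1.6395×0.19766×0.32219 + 0.98027×0.94667×0.99764 = 0.104410 + 0.925802 = 1.030212.
Q̄ = (S₀/π) × [bracket] = (589/π) × 1.030212 = 193.15 W/m².
— Configuration B (φ=+71.0°):
cos H₀ = −tan(+71.0°) tan(+18.796°) = -0.9884, H₀ = 2.9893 rad.
Bracket: H₀ sin φ sin δ + cos φ cos δ sin H₀ = 2.9893×0.94552×0.32219 + 0.32557×0.94667×0.15170 = 0.910652 + 0.046755 = 0.957407.
Q̄ = (S₀/π) × [bracket] = (589/π) × 0.957407 = 179.50 W/m².
Ratio Q̄_A / Q̄_B = 193.15 / 179.50 = 1.076.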